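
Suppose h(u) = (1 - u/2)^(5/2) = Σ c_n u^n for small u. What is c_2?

[u^0] = 1;  [u^1] = -5/4;  [u^2] = 15/32.

15/32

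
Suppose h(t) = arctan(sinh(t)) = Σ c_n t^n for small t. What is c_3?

-1/6

Plug the Maclaurin series of the inner function into that of the outer and collect terms.
h(0) = 0
h′(0) = 1
h′′(0) = 0
h′′′(0) = -1
So c_3 = h′′′(0)/3! = -1/6.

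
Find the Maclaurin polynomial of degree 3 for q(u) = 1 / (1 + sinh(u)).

Write 1/(1+u) = 1 - u + u^2 - u^3 + ... and substitute the series for u.
q(0) = 1
q′(0) = -1
q′′(0) = 2
q′′′(0) = -7
The Taylor polynomial is Σ q^(k)(0)/k! · u^k.

-7*u^3/6 + u^2 - u + 1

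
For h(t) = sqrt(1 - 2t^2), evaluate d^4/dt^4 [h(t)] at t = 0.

-12

The coefficient of t^4 in the expansion is -1/2, so h^(4)(0) = 4! * (-1/2) = -12.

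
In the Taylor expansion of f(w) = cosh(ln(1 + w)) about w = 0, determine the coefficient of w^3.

-1/2

Compose series: expand the inner function first, then feed it into the outer expansion.
f(0) = 1
f′(0) = 0
f′′(0) = 1
f′′′(0) = -3
So c_3 = f′′′(0)/3! = -1/2.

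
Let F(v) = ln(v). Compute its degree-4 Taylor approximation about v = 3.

F(3) = ln(3)
F′(3) = 1/3
F′′(3) = -1/9
F′′′(3) = 2/27
F^(4)(3) = -2/27
Then c_k = F^(k)(3)/k! gives each Taylor coefficient.

-(v - 3)^4/324 + (v - 3)^3/81 - (v - 3)^2/18 + (v - 3)/3 + ln(3)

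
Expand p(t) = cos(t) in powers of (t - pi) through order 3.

(t - pi)^2/2 - 1

p(pi) = -1
p′(pi) = 0
p′′(pi) = 1
p′′′(pi) = 0
Dividing each by k! gives the coefficients c_0, ..., c_3.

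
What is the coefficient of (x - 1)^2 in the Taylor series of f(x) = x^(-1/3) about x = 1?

2/9

Use the known series and substitute for the argument.
f(1) = 1
f′(1) = -1/3
f′′(1) = 4/9
So c_2 = f′′(1)/2! = 2/9.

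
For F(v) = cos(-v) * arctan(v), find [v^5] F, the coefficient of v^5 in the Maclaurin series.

49/120

Expand each factor separately, then convolve coefficients.
F(0) = 0
F′(0) = 1
F′′(0) = 0
F′′′(0) = -5
F^(4)(0) = 0
F^(5)(0) = 49
So c_5 = F^(5)(0)/5! = 49/120.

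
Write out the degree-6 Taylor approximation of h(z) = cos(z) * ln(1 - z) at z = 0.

Multiply the two series term by term and collect like powers.
h(0) = 0
h′(0) = -1
h′′(0) = -1
h′′′(0) = 1
h^(4)(0) = 0
h^(5)(0) = -9
h^(6)(0) = -45

-z^6/16 - 3*z^5/40 + z^3/6 - z^2/2 - z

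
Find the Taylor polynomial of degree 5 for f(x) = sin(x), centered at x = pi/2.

(x - pi/2)^4/24 - (x - pi/2)^2/2 + 1

f(pi/2) = 1
f′(pi/2) = 0
f′′(pi/2) = -1
f′′′(pi/2) = 0
f^(4)(pi/2) = 1
f^(5)(pi/2) = 0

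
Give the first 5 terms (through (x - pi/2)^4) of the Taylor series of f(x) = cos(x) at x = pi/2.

(x - pi/2)^3/6 - (x - pi/2)

f(pi/2) = 0
f′(pi/2) = -1
f′′(pi/2) = 0
f′′′(pi/2) = 1
f^(4)(pi/2) = 0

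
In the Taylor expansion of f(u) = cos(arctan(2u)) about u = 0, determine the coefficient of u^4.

Let u equal the inner series; expand the outer function in u and truncate.
f(0) = 1
f′(0) = 0
f′′(0) = -4
f′′′(0) = 0
f^(4)(0) = 144
So c_4 = f^(4)(0)/4! = 6.

6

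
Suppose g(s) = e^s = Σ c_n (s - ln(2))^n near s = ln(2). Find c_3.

Use the known series and substitute for the argument.
So c_3 = g′′′(ln(2))/3! = 1/3.

1/3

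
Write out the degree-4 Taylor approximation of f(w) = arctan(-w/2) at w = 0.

Differentiate repeatedly and evaluate at the center.
f(0) = 0
f′(0) = -1/2
f′′(0) = 0
f′′′(0) = 1/4
f^(4)(0) = 0

w^3/24 - w/2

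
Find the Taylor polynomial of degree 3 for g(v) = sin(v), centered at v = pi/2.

1 - (v - pi/2)^2/2

g(pi/2) = 1
g′(pi/2) = 0
g′′(pi/2) = -1
g′′′(pi/2) = 0
Then c_k = g^(k)(pi/2)/k! gives each Taylor coefficient.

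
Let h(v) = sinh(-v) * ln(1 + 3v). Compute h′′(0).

-6

Take the Cauchy product of the two expansions.
From the series, [v^2] h = -3; multiply by 2! = 2 to get -6.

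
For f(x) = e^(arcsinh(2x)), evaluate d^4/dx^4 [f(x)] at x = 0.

Let u equal the inner series; expand the outer function in u and truncate.
The coefficient of x^4 in the expansion is -2, so f^(4)(0) = 4! * (-2) = -48.

-48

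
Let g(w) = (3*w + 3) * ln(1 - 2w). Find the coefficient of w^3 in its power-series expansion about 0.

Multiply each power in the prefactor through the base expansion.
g(0) = 0
g′(0) = -6
g′′(0) = -24
g′′′(0) = -84
So c_3 = g′′′(0)/3! = -14.

-14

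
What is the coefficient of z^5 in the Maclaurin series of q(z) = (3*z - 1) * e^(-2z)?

34/15

Multiply each power in the prefactor through the base expansion.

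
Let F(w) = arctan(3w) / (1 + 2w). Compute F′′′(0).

Expand each factor separately, then convolve coefficients.
From the series, [w^3] F = 3; multiply by 3! = 6 to get 18.

18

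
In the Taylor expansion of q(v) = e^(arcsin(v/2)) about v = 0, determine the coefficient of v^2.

Substitute the inner expansion into the outer series and collect powers.
q(0) = 1
q′(0) = 1/2
q′′(0) = 1/4
So c_2 = q′′(0)/2! = 1/8.

1/8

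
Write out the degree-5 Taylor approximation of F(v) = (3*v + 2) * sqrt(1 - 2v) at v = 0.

Multiply each power in the prefactor through the base expansion.

-29*v^5/8 - 11*v^4/4 - 5*v^3/2 - 4*v^2 + v + 2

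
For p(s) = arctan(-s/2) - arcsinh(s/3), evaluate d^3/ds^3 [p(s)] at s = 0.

Expand each term separately and add.
From the series, [s^3] p = 31/648; multiply by 3! = 6 to get 31/108.

31/108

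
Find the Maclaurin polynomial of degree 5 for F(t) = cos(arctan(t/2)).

3*t^4/128 - t^2/8 + 1

Substitute the inner expansion into the outer series and collect powers.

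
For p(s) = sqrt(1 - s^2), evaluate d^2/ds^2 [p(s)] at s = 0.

Compute the successive derivatives at the expansion point and divide by k!.
The coefficient of s^2 in the expansion is -1/2, so p′′(0) = 2! * (-1/2) = -1.

-1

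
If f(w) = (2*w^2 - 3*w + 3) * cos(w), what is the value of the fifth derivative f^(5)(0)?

-15

Shift and add copies of the series according to the polynomial's terms.
The coefficient of w^5 in the expansion is -1/8, so f^(5)(0) = 5! * (-1/8) = -15.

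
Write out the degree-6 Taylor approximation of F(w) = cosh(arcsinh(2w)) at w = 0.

4*w^6 - 2*w^4 + 2*w^2 + 1

Substitute the inner expansion into the outer series and collect powers.
F(0) = 1
F′(0) = 0
F′′(0) = 4
F′′′(0) = 0
F^(4)(0) = -48
F^(5)(0) = 0
F^(6)(0) = 2880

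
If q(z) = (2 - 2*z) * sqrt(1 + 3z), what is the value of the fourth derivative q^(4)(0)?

-1863/8

Shift and add copies of the series according to the polynomial's terms.
The coefficient of z^4 in the expansion is -621/64, so q^(4)(0) = 4! * (-621/64) = -1863/8.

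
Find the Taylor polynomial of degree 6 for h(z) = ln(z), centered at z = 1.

h(1) = 0
h′(1) = 1
h′′(1) = -1
h′′′(1) = 2
h^(4)(1) = -6
h^(5)(1) = 24
h^(6)(1) = -120
The Taylor polynomial is Σ h^(k)(1)/k! · (z - 1)^k.

-(z - 1)^6/6 + (z - 1)^5/5 - (z - 1)^4/4 + (z - 1)^3/3 - (z - 1)^2/2 + (z - 1)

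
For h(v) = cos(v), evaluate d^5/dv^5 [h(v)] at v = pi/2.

-1

The coefficient of (v - pi/2)^5 in the expansion is -1/120, so h^(5)(pi/2) = 5! * (-1/120) = -1.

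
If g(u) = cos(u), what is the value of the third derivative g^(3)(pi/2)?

1

Differentiate repeatedly and evaluate at the center.
From the series, [(u - pi/2)^3] g = 1/6; multiply by 3! = 6 to get 1.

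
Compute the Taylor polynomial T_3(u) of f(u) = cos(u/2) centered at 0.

Apply the Taylor formula c_k = f^(k)(a)/k!.

1 - u^2/8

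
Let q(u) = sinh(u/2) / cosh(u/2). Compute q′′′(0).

Write the quotient as an unknown series and match coefficients against numerator = denominator · series.
The coefficient of u^3 in the expansion is -1/24, so q′′′(0) = 3! * (-1/24) = -1/4.

-1/4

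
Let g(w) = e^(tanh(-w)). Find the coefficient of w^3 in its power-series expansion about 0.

1/6

Compose series: expand the inner function first, then feed it into the outer expansion.
g(0) = 1
g′(0) = -1
g′′(0) = 1
g′′′(0) = 1
Then c_k = g^(k)(0)/k! gives each Taylor coefficient.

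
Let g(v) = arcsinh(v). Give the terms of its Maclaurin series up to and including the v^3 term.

-v^3/6 + v

g(0) = 0
g′(0) = 1
g′′(0) = 0
g′′′(0) = -1
The Taylor polynomial is Σ g^(k)(0)/k! · v^k.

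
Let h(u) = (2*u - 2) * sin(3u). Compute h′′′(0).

54

Distribute the polynomial across the series and collect like powers.
The coefficient of u^3 in the expansion is 9, so h′′′(0) = 3! * (9) = 54.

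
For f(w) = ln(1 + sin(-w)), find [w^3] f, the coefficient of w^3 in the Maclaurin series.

-1/6

Compose series: expand the inner function first, then feed it into the outer expansion.
So c_3 = f′′′(0)/3! = -1/6.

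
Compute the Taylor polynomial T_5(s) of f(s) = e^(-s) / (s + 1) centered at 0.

-163*s^5/60 + 65*s^4/24 - 8*s^3/3 + 5*s^2/2 - 2*s + 1

Expand 1/(denominator) as a geometric series and multiply by the numerator's series.
f(0) = 1
f′(0) = -2
f′′(0) = 5
f′′′(0) = -16
f^(4)(0) = 65
f^(5)(0) = -326
Dividing each by k! gives the coefficients c_0, ..., c_5.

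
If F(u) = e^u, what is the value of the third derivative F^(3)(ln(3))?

3

Compute the successive derivatives at the expansion point and divide by k!.
From the series, [(u - ln(3))^3] F = 1/2; multiply by 3! = 6 to get 3.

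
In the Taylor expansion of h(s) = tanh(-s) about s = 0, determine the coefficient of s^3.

1/3

h(0) = 0
h′(0) = -1
h′′(0) = 0
h′′′(0) = 2
Dividing each by k! gives the coefficients c_0, ..., c_3.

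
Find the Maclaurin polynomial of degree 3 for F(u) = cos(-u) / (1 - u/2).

-u^3/8 - u^2/4 + u/2 + 1

Write out both Maclaurin series and multiply, keeping only the needed powers.
[u^0] = 1;  [u^1] = 1/2;  [u^2] = -1/4;  [u^3] = -1/8.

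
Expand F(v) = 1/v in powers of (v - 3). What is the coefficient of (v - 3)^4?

F(3) = 1/3
F′(3) = -1/9
F′′(3) = 2/27
F′′′(3) = -2/27
F^(4)(3) = 8/81
Then c_k = F^(k)(3)/k! gives each Taylor coefficient.

1/243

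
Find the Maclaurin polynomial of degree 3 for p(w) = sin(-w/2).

Use the known series and substitute for the argument.
p(0) = 0
p′(0) = -1/2
p′′(0) = 0
p′′′(0) = 1/8

w^3/48 - w/2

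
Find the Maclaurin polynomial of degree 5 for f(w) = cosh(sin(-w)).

Substitute the inner expansion into the outer series and collect powers.
[w^0] = 1;  [w^1] = 0;  [w^2] = 1/2;  [w^3] = 0;  [w^4] = -1/8;  [w^5] = 0.

-w^4/8 + w^2/2 + 1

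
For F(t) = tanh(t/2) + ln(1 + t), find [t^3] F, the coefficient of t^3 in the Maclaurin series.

7/24

Add the two expansions coefficient-wise.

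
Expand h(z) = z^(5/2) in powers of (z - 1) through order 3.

h(1) = 1
h′(1) = 5/2
h′′(1) = 15/4
h′′′(1) = 15/8
The Taylor polynomial is Σ h^(k)(1)/k! · (z - 1)^k.

5*(z - 1)^3/16 + 15*(z - 1)^2/8 + 5*(z - 1)/2 + 1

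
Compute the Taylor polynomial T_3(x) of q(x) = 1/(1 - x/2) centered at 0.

x^3/8 + x^2/4 + x/2 + 1

Differentiate repeatedly and evaluate at the center.
[x^0] = 1;  [x^1] = 1/2;  [x^2] = 1/4;  [x^3] = 1/8.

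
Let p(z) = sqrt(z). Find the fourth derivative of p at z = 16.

The coefficient of (z - 16)^4 in the expansion is -5/2097152, so p^(4)(16) = 4! * (-5/2097152) = -15/262144.

-15/262144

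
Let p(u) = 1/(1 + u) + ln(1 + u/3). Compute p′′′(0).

-160/27

Combine the two series term by term.
The coefficient of u^3 in the expansion is -80/81, so p′′′(0) = 3! * (-80/81) = -160/27.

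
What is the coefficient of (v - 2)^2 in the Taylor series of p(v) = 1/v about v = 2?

1/8

[(v - 2)^0] = 1/2;  [(v - 2)^1] = -1/4;  [(v - 2)^2] = 1/8.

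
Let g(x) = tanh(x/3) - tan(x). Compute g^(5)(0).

-3872/243

Expand each term separately and add.
From the series, [x^5] g = -484/3645; multiply by 5! = 120 to get -3872/243.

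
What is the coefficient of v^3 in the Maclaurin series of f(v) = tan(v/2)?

f(0) = 0
f′(0) = 1/2
f′′(0) = 0
f′′′(0) = 1/4
The Taylor polynomial is Σ f^(k)(0)/k! · v^k.

1/24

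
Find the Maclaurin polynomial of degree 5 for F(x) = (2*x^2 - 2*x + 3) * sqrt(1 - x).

Multiply each power in the prefactor through the base expansion.
[x^0] = 3;  [x^1] = -7/2;  [x^2] = 21/8;  [x^3] = -15/16;  [x^4] = -31/128;  [x^5] = -33/256.

-33*x^5/256 - 31*x^4/128 - 15*x^3/16 + 21*x^2/8 - 7*x/2 + 3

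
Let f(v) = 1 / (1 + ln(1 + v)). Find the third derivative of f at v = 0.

Write 1/(1+u) = 1 - u + u^2 - u^3 + ... and substitute the series for u.
The coefficient of v^3 in the expansion is -7/3, so f′′′(0) = 3! * (-7/3) = -14.

-14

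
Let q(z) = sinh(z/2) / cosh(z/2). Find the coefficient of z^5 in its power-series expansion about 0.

1/240

Invert the denominator's series and multiply.
q(0) = 0
q′(0) = 1/2
q′′(0) = 0
q′′′(0) = -1/4
q^(4)(0) = 0
q^(5)(0) = 1/2
So c_5 = q^(5)(0)/5! = 1/240.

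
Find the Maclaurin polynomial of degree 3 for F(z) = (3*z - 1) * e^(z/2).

Shift and add copies of the series according to the polynomial's terms.
F(0) = -1
F′(0) = 5/2
F′′(0) = 11/4
F′′′(0) = 17/8
The Taylor polynomial is Σ F^(k)(0)/k! · z^k.

17*z^3/48 + 11*z^2/8 + 5*z/2 - 1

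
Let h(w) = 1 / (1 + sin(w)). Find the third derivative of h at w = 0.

Use the geometric series for the reciprocal, then substitute.
The coefficient of w^3 in the expansion is -5/6, so h′′′(0) = 3! * (-5/6) = -5.

-5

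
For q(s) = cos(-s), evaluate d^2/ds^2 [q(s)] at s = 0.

-1

The coefficient of s^2 in the expansion is -1/2, so q′′(0) = 2! * (-1/2) = -1.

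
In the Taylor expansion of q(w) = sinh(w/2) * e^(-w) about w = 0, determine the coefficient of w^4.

Multiply the two series term by term and collect like powers.
So c_4 = q^(4)(0)/4! = -5/48.

-5/48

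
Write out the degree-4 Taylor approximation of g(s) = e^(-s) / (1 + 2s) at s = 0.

211*s^4/8 - 79*s^3/6 + 13*s^2/2 - 3*s + 1

Expand each factor separately, then convolve coefficients.
g(0) = 1
g′(0) = -3
g′′(0) = 13
g′′′(0) = -79
g^(4)(0) = 633
The Taylor polynomial is Σ g^(k)(0)/k! · s^k.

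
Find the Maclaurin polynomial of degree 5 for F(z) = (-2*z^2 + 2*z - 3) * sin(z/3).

119*z^5/9720 - z^4/81 - 35*z^3/54 + 2*z^2/3 - z

Shift and add copies of the series according to the polynomial's terms.
F(0) = 0
F′(0) = -1
F′′(0) = 4/3
F′′′(0) = -35/9
F^(4)(0) = -8/27
F^(5)(0) = 119/81
The Taylor polynomial is Σ F^(k)(0)/k! · z^k.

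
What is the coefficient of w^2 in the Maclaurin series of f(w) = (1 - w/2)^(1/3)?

-1/36

f(0) = 1
f′(0) = -1/6
f′′(0) = -1/18
So c_2 = f′′(0)/2! = -1/36.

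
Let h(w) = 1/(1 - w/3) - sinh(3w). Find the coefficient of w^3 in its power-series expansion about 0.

Expand each term separately and add.
[w^0] = 1;  [w^1] = -8/3;  [w^2] = 1/9;  [w^3] = -241/54.

-241/54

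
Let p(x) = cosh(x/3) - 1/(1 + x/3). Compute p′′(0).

-1/9

Add the two expansions coefficient-wise.
From the series, [x^2] p = -1/18; multiply by 2! = 2 to get -1/9.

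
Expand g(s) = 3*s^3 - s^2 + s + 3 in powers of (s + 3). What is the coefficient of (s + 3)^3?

3

[(s + 3)^0] = -90;  [(s + 3)^1] = 88;  [(s + 3)^2] = -28;  [(s + 3)^3] = 3.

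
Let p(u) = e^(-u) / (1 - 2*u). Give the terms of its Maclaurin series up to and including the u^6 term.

Multiply the numerator's expansion by the denominator's geometric series.

27949*u^6/720 + 2329*u^5/120 + 233*u^4/24 + 29*u^3/6 + 5*u^2/2 + u + 1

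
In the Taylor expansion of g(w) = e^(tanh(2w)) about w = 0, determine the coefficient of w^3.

-4/3

Substitute the inner expansion into the outer series and collect powers.
g(0) = 1
g′(0) = 2
g′′(0) = 4
g′′′(0) = -8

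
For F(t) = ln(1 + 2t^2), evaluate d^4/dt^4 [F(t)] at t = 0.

-48

Differentiate repeatedly and evaluate at the center.
From the series, [t^4] F = -2; multiply by 4! = 24 to get -48.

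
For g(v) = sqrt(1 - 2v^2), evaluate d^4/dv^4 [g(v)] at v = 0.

From the series, [v^4] g = -1/2; multiply by 4! = 24 to get -12.

-12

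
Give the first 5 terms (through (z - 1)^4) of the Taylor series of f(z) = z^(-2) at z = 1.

5*(z - 1)^4 - 4*(z - 1)^3 + 3*(z - 1)^2 - 2*(z - 1) + 1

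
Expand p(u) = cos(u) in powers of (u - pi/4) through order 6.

-sqrt(2)*(u - pi/4)^6/1440 - sqrt(2)*(u - pi/4)^5/240 + sqrt(2)*(u - pi/4)^4/48 + sqrt(2)*(u - pi/4)^3/12 - sqrt(2)*(u - pi/4)^2/4 - sqrt(2)*(u - pi/4)/2 + sqrt(2)/2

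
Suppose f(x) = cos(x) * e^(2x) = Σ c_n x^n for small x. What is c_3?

1/3

Expand each factor separately, then convolve coefficients.
f(0) = 1
f′(0) = 2
f′′(0) = 3
f′′′(0) = 2
So c_3 = f′′′(0)/3! = 1/3.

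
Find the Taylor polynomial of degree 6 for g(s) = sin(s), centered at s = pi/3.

Compute the successive derivatives at the expansion point and divide by k!.
g(pi/3) = sqrt(3)/2
g′(pi/3) = 1/2
g′′(pi/3) = -sqrt(3)/2
g′′′(pi/3) = -1/2
g^(4)(pi/3) = sqrt(3)/2
g^(5)(pi/3) = 1/2
g^(6)(pi/3) = -sqrt(3)/2

-sqrt(3)*(s - pi/3)^6/1440 + (s - pi/3)^5/240 + sqrt(3)*(s - pi/3)^4/48 - (s - pi/3)^3/12 - sqrt(3)*(s - pi/3)^2/4 + (s - pi/3)/2 + sqrt(3)/2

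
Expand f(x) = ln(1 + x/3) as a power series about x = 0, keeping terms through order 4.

-x^4/324 + x^3/81 - x^2/18 + x/3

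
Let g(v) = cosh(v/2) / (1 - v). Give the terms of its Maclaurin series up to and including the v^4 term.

Multiply the two series term by term and collect like powers.
g(0) = 1
g′(0) = 1
g′′(0) = 9/4
g′′′(0) = 27/4
g^(4)(0) = 433/16

433*v^4/384 + 9*v^3/8 + 9*v^2/8 + v + 1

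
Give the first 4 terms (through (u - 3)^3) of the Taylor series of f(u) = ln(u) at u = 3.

(u - 3)^3/81 - (u - 3)^2/18 + (u - 3)/3 + ln(3)

[(u - 3)^0] = ln(3);  [(u - 3)^1] = 1/3;  [(u - 3)^2] = -1/18;  [(u - 3)^3] = 1/81.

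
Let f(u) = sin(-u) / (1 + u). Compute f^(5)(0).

Write out both Maclaurin series and multiply, keeping only the needed powers.
The coefficient of u^5 in the expansion is -101/120, so f^(5)(0) = 5! * (-101/120) = -101.

-101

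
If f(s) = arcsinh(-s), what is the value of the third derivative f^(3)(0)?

From the series, [s^3] f = 1/6; multiply by 3! = 6 to get 1.

1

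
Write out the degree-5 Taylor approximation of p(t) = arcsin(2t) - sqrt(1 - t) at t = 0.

3107*t^5/1280 + 5*t^4/128 + 67*t^3/48 + t^2/8 + 5*t/2 - 1

Add the two expansions coefficient-wise.
p(0) = -1
p′(0) = 5/2
p′′(0) = 1/4
p′′′(0) = 67/8
p^(4)(0) = 15/16
p^(5)(0) = 9321/32
Dividing each by k! gives the coefficients c_0, ..., c_5.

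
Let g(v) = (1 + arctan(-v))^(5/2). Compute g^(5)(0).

Let u equal the inner series; expand the outer function in u and truncate.
The coefficient of v^5 in the expansion is -51/256, so g^(5)(0) = 5! * (-51/256) = -765/32.

-765/32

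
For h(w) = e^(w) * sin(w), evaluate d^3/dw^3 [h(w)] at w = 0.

2

Take the Cauchy product of the two expansions.
From the series, [w^3] h = 1/3; multiply by 3! = 6 to get 2.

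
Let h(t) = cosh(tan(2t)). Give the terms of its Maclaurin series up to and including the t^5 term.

Substitute the inner expansion into the outer series and collect powers.

6*t^4 + 2*t^2 + 1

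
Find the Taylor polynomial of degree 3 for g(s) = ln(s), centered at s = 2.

(s - 2)^3/24 - (s - 2)^2/8 + (s - 2)/2 + ln(2)

Use the known series and substitute for the argument.
g(2) = ln(2)
g′(2) = 1/2
g′′(2) = -1/4
g′′′(2) = 1/4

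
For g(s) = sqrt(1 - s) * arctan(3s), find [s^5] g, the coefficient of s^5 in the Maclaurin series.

31749/640

Multiply the two series term by term and collect like powers.
g(0) = 0
g′(0) = 3
g′′(0) = -3
g′′′(0) = -225/4
g^(4)(0) = 207/2
g^(5)(0) = 95247/16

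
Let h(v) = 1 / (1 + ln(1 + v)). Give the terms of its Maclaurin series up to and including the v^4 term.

11*v^4/3 - 7*v^3/3 + 3*v^2/2 - v + 1

Use the geometric series for the reciprocal, then substitute.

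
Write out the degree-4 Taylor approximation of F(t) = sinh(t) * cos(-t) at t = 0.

Take the Cauchy product of the two expansions.
F(0) = 0
F′(0) = 1
F′′(0) = 0
F′′′(0) = -2
F^(4)(0) = 0

-t^3/3 + t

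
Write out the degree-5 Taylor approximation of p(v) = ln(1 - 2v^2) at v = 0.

[v^0] = 0;  [v^1] = 0;  [v^2] = -2;  [v^3] = 0;  [v^4] = -2;  [v^5] = 0.

-2*v^4 - 2*v^2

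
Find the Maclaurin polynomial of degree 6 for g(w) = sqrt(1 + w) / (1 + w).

Multiply the two series term by term and collect like powers.
g(0) = 1
g′(0) = -1/2
g′′(0) = 3/4
g′′′(0) = -15/8
g^(4)(0) = 105/16
g^(5)(0) = -945/32
g^(6)(0) = 10395/64

231*w^6/1024 - 63*w^5/256 + 35*w^4/128 - 5*w^3/16 + 3*w^2/8 - w/2 + 1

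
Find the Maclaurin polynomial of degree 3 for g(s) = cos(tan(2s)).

1 - 2*s^2

Substitute the inner expansion into the outer series and collect powers.
g(0) = 1
g′(0) = 0
g′′(0) = -4
g′′′(0) = 0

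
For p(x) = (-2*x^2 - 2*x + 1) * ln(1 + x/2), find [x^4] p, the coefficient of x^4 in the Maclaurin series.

Shift and add copies of the series according to the polynomial's terms.
p(0) = 0
p′(0) = 1/2
p′′(0) = -9/4
p′′′(0) = -17/4
p^(4)(0) = 29/8
Dividing each by k! gives the coefficients c_0, ..., c_4.

29/192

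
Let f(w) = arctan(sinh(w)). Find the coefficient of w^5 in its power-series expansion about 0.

Substitute the inner expansion into the outer series and collect powers.
So c_5 = f^(5)(0)/5! = 1/24.

1/24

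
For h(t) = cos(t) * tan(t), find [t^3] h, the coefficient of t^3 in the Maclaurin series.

-1/6

Expand each factor separately, then convolve coefficients.
h(0) = 0
h′(0) = 1
h′′(0) = 0
h′′′(0) = -1
Dividing each by k! gives the coefficients c_0, ..., c_3.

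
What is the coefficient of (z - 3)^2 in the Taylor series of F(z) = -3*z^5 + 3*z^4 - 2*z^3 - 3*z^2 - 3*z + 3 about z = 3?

-669

[(z - 3)^0] = -573;  [(z - 3)^1] = -966;  [(z - 3)^2] = -669.
So c_2 = F′′(3)/2! = -669.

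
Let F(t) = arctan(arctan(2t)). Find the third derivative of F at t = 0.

-32

Substitute the inner expansion into the outer series and collect powers.
The coefficient of t^3 in the expansion is -16/3, so F′′′(0) = 3! * (-16/3) = -32.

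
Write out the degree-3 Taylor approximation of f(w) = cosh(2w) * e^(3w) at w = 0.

21*w^3/2 + 13*w^2/2 + 3*w + 1

Take the Cauchy product of the two expansions.
f(0) = 1
f′(0) = 3
f′′(0) = 13
f′′′(0) = 63
The Taylor polynomial is Σ f^(k)(0)/k! · w^k.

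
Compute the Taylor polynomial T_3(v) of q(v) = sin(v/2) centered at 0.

-v^3/48 + v/2

[v^0] = 0;  [v^1] = 1/2;  [v^2] = 0;  [v^3] = -1/48.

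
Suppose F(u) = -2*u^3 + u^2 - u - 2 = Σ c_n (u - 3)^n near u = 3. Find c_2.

Compute the successive derivatives at the expansion point and divide by k!.
So c_2 = F′′(3)/2! = -17.

-17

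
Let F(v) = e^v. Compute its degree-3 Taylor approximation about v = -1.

(v + 1)^3*e^(-1)/6 + (v + 1)^2*e^(-1)/2 + (v + 1)*e^(-1) + e^(-1)

Differentiate repeatedly and evaluate at the center.
F(-1) = e^(-1)
F′(-1) = e^(-1)
F′′(-1) = e^(-1)
F′′′(-1) = e^(-1)
Dividing each by k! gives the coefficients c_0, ..., c_3.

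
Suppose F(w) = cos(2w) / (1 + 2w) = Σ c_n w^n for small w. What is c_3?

-4

Expand each factor separately, then convolve coefficients.
F(0) = 1
F′(0) = -2
F′′(0) = 4
F′′′(0) = -24
Dividing each by k! gives the coefficients c_0, ..., c_3.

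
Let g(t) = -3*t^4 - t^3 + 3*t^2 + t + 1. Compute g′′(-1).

The coefficient of (t + 1)^2 in the expansion is -12, so g′′(-1) = 2! * (-12) = -24.

-24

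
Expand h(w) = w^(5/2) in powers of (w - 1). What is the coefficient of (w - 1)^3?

5/16

[(w - 1)^0] = 1;  [(w - 1)^1] = 5/2;  [(w - 1)^2] = 15/8;  [(w - 1)^3] = 5/16.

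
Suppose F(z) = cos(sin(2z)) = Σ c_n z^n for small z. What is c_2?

Let u equal the inner series; expand the outer function in u and truncate.
F(0) = 1
F′(0) = 0
F′′(0) = -4
Dividing each by k! gives the coefficients c_0, ..., c_2.

-2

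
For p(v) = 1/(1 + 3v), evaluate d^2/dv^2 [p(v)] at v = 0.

From the series, [v^2] p = 9; multiply by 2! = 2 to get 18.

18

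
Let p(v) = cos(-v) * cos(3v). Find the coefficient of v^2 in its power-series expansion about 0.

Multiply the two series term by term and collect like powers.
p(0) = 1
p′(0) = 0
p′′(0) = -10
So c_2 = p′′(0)/2! = -5.

-5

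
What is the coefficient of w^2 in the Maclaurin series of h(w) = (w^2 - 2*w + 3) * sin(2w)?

-4

Multiply each power in the prefactor through the base expansion.
h(0) = 0
h′(0) = 6
h′′(0) = -8
Then c_k = h^(k)(0)/k! gives each Taylor coefficient.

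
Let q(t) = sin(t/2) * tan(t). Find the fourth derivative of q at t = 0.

7/2

Multiply the two series term by term and collect like powers.
The coefficient of t^4 in the expansion is 7/48, so q^(4)(0) = 4! * (7/48) = 7/2.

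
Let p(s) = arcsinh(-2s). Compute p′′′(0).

8

Compute the successive derivatives at the expansion point and divide by k!.
From the series, [s^3] p = 4/3; multiply by 3! = 6 to get 8.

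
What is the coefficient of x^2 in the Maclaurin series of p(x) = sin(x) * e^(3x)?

Write out both Maclaurin series and multiply, keeping only the needed powers.
[x^0] = 0;  [x^1] = 1;  [x^2] = 3.
So c_2 = p′′(0)/2! = 3.

3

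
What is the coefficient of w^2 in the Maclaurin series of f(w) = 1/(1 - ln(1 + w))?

1/2

Plug the Maclaurin series of the inner function into that of the outer and collect terms.
f(0) = 1
f′(0) = 1
f′′(0) = 1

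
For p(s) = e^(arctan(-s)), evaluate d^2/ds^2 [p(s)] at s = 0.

1

Let u equal the inner series; expand the outer function in u and truncate.
From the series, [s^2] p = 1/2; multiply by 2! = 2 to get 1.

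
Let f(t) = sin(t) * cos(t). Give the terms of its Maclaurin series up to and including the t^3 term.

Expand each factor separately, then convolve coefficients.

-2*t^3/3 + t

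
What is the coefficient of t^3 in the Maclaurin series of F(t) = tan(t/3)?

[t^0] = 0;  [t^1] = 1/3;  [t^2] = 0;  [t^3] = 1/81.
So c_3 = F′′′(0)/3! = 1/81.

1/81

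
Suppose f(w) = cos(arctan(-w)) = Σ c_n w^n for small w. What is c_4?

Let u equal the inner series; expand the outer function in u and truncate.
f(0) = 1
f′(0) = 0
f′′(0) = -1
f′′′(0) = 0
f^(4)(0) = 9
So c_4 = f^(4)(0)/4! = 3/8.

3/8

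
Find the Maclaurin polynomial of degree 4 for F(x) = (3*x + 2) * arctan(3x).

-27*x^4 - 18*x^3 + 9*x^2 + 6*x

Multiply each power in the prefactor through the base expansion.
[x^0] = 0;  [x^1] = 6;  [x^2] = 9;  [x^3] = -18;  [x^4] = -27.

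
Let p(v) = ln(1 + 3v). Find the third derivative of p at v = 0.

The coefficient of v^3 in the expansion is 9, so p′′′(0) = 3! * (9) = 54.

54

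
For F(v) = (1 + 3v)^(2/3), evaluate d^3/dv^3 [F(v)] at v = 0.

Differentiate repeatedly and evaluate at the center.
The coefficient of v^3 in the expansion is 4/3, so F′′′(0) = 3! * (4/3) = 8.

8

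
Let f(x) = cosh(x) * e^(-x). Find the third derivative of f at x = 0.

Multiply the two series term by term and collect like powers.
The coefficient of x^3 in the expansion is -2/3, so f′′′(0) = 3! * (-2/3) = -4.

-4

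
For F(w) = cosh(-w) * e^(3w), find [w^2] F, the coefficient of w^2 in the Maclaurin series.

Take the Cauchy product of the two expansions.

5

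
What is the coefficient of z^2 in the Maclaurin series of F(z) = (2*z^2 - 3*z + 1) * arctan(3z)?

Shift and add copies of the series according to the polynomial's terms.
F(0) = 0
F′(0) = 3
F′′(0) = -18
The Taylor polynomial is Σ F^(k)(0)/k! · z^k.

-9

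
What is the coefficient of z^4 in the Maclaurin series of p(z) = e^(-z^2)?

[z^0] = 1;  [z^1] = 0;  [z^2] = -1;  [z^3] = 0;  [z^4] = 1/2.
So c_4 = p^(4)(0)/4! = 1/2.

1/2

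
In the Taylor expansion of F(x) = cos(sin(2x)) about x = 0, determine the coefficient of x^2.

-2

Plug the Maclaurin series of the inner function into that of the outer and collect terms.
F(0) = 1
F′(0) = 0
F′′(0) = -4
So c_2 = F′′(0)/2! = -2.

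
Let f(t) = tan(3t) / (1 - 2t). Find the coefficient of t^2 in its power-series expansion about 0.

6

Expand each factor separately, then convolve coefficients.
f(0) = 0
f′(0) = 3
f′′(0) = 12
So c_2 = f′′(0)/2! = 6.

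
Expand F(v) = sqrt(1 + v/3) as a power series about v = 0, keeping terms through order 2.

-v^2/72 + v/6 + 1

F(0) = 1
F′(0) = 1/6
F′′(0) = -1/36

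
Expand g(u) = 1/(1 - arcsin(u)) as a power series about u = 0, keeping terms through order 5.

63*u^5/40 + 4*u^4/3 + 7*u^3/6 + u^2 + u + 1

Compose series: expand the inner function first, then feed it into the outer expansion.
g(0) = 1
g′(0) = 1
g′′(0) = 2
g′′′(0) = 7
g^(4)(0) = 32
g^(5)(0) = 189
Then c_k = g^(k)(0)/k! gives each Taylor coefficient.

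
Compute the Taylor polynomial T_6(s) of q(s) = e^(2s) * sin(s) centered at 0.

11*s^6/180 + 41*s^5/120 + s^4 + 11*s^3/6 + 2*s^2 + s

Write out both Maclaurin series and multiply, keeping only the needed powers.
[s^0] = 0;  [s^1] = 1;  [s^2] = 2;  [s^3] = 11/6;  [s^4] = 1;  [s^5] = 41/120;  [s^6] = 11/180.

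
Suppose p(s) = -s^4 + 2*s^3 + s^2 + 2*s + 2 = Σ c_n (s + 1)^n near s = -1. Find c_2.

Differentiate repeatedly and evaluate at the center.
p(-1) = -2
p′(-1) = 10
p′′(-1) = -22

-11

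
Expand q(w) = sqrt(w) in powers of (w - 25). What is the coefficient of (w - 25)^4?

-1/2000000

q(25) = 5
q′(25) = 1/10
q′′(25) = -1/500
q′′′(25) = 3/25000
q^(4)(25) = -3/250000
Then c_k = q^(k)(25)/k! gives each Taylor coefficient.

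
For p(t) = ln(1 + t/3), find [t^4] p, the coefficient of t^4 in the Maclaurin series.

-1/324

[t^0] = 0;  [t^1] = 1/3;  [t^2] = -1/18;  [t^3] = 1/81;  [t^4] = -1/324.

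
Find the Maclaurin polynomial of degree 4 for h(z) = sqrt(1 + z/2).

-5*z^4/2048 + z^3/128 - z^2/32 + z/4 + 1

Apply the Taylor formula c_k = f^(k)(a)/k!.
[z^0] = 1;  [z^1] = 1/4;  [z^2] = -1/32;  [z^3] = 1/128;  [z^4] = -5/2048.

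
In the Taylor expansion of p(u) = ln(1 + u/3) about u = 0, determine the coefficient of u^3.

[u^0] = 0;  [u^1] = 1/3;  [u^2] = -1/18;  [u^3] = 1/81.

1/81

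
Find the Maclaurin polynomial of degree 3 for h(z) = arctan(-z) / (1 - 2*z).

Multiply the numerator's expansion by the denominator's geometric series.
h(0) = 0
h′(0) = -1
h′′(0) = -4
h′′′(0) = -22

-11*z^3/3 - 2*z^2 - z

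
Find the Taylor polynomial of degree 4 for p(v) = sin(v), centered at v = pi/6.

Use the known series and substitute for the argument.
p(pi/6) = 1/2
p′(pi/6) = sqrt(3)/2
p′′(pi/6) = -1/2
p′′′(pi/6) = -sqrt(3)/2
p^(4)(pi/6) = 1/2
Then c_k = p^(k)(pi/6)/k! gives each Taylor coefficient.

(v - pi/6)^4/48 - sqrt(3)*(v - pi/6)^3/12 - (v - pi/6)^2/4 + sqrt(3)*(v - pi/6)/2 + 1/2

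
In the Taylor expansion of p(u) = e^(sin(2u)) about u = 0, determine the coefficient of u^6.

-4/15

Let u equal the inner series; expand the outer function in u and truncate.
p(0) = 1
p′(0) = 2
p′′(0) = 4
p′′′(0) = 0
p^(4)(0) = -48
p^(5)(0) = -256
p^(6)(0) = -192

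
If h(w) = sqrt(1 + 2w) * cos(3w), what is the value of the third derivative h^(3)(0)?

Multiply the two series term by term and collect like powers.
From the series, [w^3] h = -4; multiply by 3! = 6 to get -24.

-24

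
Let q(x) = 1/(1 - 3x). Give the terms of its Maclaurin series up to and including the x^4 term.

81*x^4 + 27*x^3 + 9*x^2 + 3*x + 1

[x^0] = 1;  [x^1] = 3;  [x^2] = 9;  [x^3] = 27;  [x^4] = 81.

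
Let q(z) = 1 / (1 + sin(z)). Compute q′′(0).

Expand as Σ (-1)^k u^k with u equal to the inner function's series.
From the series, [z^2] q = 1; multiply by 2! = 2 to get 2.

2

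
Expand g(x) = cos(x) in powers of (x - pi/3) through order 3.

sqrt(3)*(x - pi/3)^3/12 - (x - pi/3)^2/4 - sqrt(3)*(x - pi/3)/2 + 1/2

[(x - pi/3)^0] = 1/2;  [(x - pi/3)^1] = -sqrt(3)/2;  [(x - pi/3)^2] = -1/4;  [(x - pi/3)^3] = sqrt(3)/12.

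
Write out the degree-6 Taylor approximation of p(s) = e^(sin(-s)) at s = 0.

-s^6/240 + s^5/15 - s^4/8 + s^2/2 - s + 1

Substitute the inner expansion into the outer series and collect powers.
p(0) = 1
p′(0) = -1
p′′(0) = 1
p′′′(0) = 0
p^(4)(0) = -3
p^(5)(0) = 8
p^(6)(0) = -3
Dividing each by k! gives the coefficients c_0, ..., c_6.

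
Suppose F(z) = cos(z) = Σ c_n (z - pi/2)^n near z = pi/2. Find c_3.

[(z - pi/2)^0] = 0;  [(z - pi/2)^1] = -1;  [(z - pi/2)^2] = 0;  [(z - pi/2)^3] = 1/6.
So c_3 = F′′′(pi/2)/3! = 1/6.

1/6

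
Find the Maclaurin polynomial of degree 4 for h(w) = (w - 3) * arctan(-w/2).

w^4/24 - w^3/8 - w^2/2 + 3*w/2

Shift and add copies of the series according to the polynomial's terms.
[w^0] = 0;  [w^1] = 3/2;  [w^2] = -1/2;  [w^3] = -1/8;  [w^4] = 1/24.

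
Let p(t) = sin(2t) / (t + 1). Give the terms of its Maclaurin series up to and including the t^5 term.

Use 1/(1 - r) = Σ r^k on the denominator, then take the Cauchy product.
p(0) = 0
p′(0) = 2
p′′(0) = -4
p′′′(0) = 4
p^(4)(0) = -16
p^(5)(0) = 112

14*t^5/15 - 2*t^4/3 + 2*t^3/3 - 2*t^2 + 2*t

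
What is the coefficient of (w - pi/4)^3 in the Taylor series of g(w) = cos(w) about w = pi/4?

sqrt(2)/12

Compute the successive derivatives at the expansion point and divide by k!.
g(pi/4) = sqrt(2)/2
g′(pi/4) = -sqrt(2)/2
g′′(pi/4) = -sqrt(2)/2
g′′′(pi/4) = sqrt(2)/2
So c_3 = g′′′(pi/4)/3! = sqrt(2)/12.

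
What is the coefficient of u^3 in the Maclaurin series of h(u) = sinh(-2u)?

Apply the Taylor formula c_k = f^(k)(a)/k!.
[u^0] = 0;  [u^1] = -2;  [u^2] = 0;  [u^3] = -4/3.

-4/3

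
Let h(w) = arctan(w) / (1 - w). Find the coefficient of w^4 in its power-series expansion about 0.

Write out both Maclaurin series and multiply, keeping only the needed powers.
[w^0] = 0;  [w^1] = 1;  [w^2] = 1;  [w^3] = 2/3;  [w^4] = 2/3.

2/3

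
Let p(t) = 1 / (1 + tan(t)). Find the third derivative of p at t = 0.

Expand as Σ (-1)^k u^k with u equal to the inner function's series.
From the series, [t^3] p = -4/3; multiply by 3! = 6 to get -8.

-8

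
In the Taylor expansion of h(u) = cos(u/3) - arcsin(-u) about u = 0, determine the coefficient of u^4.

1/1944

Combine the two series term by term.
h(0) = 1
h′(0) = 1
h′′(0) = -1/9
h′′′(0) = 1
h^(4)(0) = 1/81
Dividing each by k! gives the coefficients c_0, ..., c_4.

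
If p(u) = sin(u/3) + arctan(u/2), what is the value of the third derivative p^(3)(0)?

-31/108

Expand each term separately and add.
From the series, [u^3] p = -31/648; multiply by 3! = 6 to get -31/108.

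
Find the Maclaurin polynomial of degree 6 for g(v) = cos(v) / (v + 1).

Multiply the numerator's expansion by the denominator's geometric series.
g(0) = 1
g′(0) = -1
g′′(0) = 1
g′′′(0) = -3
g^(4)(0) = 13
g^(5)(0) = -65
g^(6)(0) = 389
Then c_k = g^(k)(0)/k! gives each Taylor coefficient.

389*v^6/720 - 13*v^5/24 + 13*v^4/24 - v^3/2 + v^2/2 - v + 1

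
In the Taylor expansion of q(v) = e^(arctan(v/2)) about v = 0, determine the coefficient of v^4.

-7/384

Plug the Maclaurin series of the inner function into that of the outer and collect terms.
q(0) = 1
q′(0) = 1/2
q′′(0) = 1/4
q′′′(0) = -1/8
q^(4)(0) = -7/16
The Taylor polynomial is Σ q^(k)(0)/k! · v^k.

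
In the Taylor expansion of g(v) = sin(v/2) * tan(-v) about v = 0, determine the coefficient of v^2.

-1/2

Take the Cauchy product of the two expansions.
g(0) = 0
g′(0) = 0
g′′(0) = -1
Then c_k = g^(k)(0)/k! gives each Taylor coefficient.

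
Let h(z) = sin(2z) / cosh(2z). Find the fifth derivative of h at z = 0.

Divide the numerator series by the denominator series (power-series long division).
From the series, [z^5] h = 48/5; multiply by 5! = 120 to get 1152.

1152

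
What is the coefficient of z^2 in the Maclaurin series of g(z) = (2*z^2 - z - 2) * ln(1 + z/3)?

-2/9

Multiply each power in the prefactor through the base expansion.
[z^0] = 0;  [z^1] = -2/3;  [z^2] = -2/9.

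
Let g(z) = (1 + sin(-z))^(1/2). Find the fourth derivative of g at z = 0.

Substitute the inner expansion into the outer series and collect powers.
From the series, [z^4] g = 1/384; multiply by 4! = 24 to get 1/16.

1/16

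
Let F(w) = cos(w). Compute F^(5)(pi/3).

From the series, [(w - pi/3)^5] F = -sqrt(3)/240; multiply by 5! = 120 to get -sqrt(3)/2.

-sqrt(3)/2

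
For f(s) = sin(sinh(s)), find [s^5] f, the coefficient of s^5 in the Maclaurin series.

-1/15

Plug the Maclaurin series of the inner function into that of the outer and collect terms.
f(0) = 0
f′(0) = 1
f′′(0) = 0
f′′′(0) = 0
f^(4)(0) = 0
f^(5)(0) = -8
The Taylor polynomial is Σ f^(k)(0)/k! · s^k.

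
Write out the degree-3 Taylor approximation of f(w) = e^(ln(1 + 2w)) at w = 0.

Substitute the inner expansion into the outer series and collect powers.
[w^0] = 1;  [w^1] = 2;  [w^2] = 0;  [w^3] = 0.

2*w + 1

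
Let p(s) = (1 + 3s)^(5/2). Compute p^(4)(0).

-1215/16

Differentiate repeatedly and evaluate at the center.
The coefficient of s^4 in the expansion is -405/128, so p^(4)(0) = 4! * (-405/128) = -1215/16.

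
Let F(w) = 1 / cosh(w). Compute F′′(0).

-1

Write the quotient as an unknown series and match coefficients against numerator = denominator · series.
The coefficient of w^2 in the expansion is -1/2, so F′′(0) = 2! * (-1/2) = -1.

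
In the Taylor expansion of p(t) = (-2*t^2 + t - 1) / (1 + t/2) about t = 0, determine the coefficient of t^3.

Distribute the polynomial across the series and collect like powers.
[t^0] = -1;  [t^1] = 3/2;  [t^2] = -11/4;  [t^3] = 11/8.
So c_3 = p′′′(0)/3! = 11/8.

11/8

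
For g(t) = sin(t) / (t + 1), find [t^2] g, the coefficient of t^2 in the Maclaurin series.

-1

Use 1/(1 - r) = Σ r^k on the denominator, then take the Cauchy product.
g(0) = 0
g′(0) = 1
g′′(0) = -2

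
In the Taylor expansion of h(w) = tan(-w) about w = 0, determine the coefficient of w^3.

-1/3

[w^0] = 0;  [w^1] = -1;  [w^2] = 0;  [w^3] = -1/3.
So c_3 = h′′′(0)/3! = -1/3.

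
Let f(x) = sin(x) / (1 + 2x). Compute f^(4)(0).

Expand each factor separately, then convolve coefficients.
From the series, [x^4] f = -23/3; multiply by 4! = 24 to get -184.

-184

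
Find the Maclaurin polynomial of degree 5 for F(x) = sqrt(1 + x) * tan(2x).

3701*x^5/960 + 35*x^4/24 + 29*x^3/12 + x^2 + 2*x

Write out both Maclaurin series and multiply, keeping only the needed powers.
[x^0] = 0;  [x^1] = 2;  [x^2] = 1;  [x^3] = 29/12;  [x^4] = 35/24;  [x^5] = 3701/960.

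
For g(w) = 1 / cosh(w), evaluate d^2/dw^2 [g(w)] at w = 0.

-1

Write the quotient as an unknown series and match coefficients against numerator = denominator · series.
The coefficient of w^2 in the expansion is -1/2, so g′′(0) = 2! * (-1/2) = -1.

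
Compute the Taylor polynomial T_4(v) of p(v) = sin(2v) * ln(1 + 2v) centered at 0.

Write out both Maclaurin series and multiply, keeping only the needed powers.
p(0) = 0
p′(0) = 0
p′′(0) = 8
p′′′(0) = -24
p^(4)(0) = 64
Then c_k = p^(k)(0)/k! gives each Taylor coefficient.

8*v^4/3 - 4*v^3 + 4*v^2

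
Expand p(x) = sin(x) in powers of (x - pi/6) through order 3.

-sqrt(3)*(x - pi/6)^3/12 - (x - pi/6)^2/4 + sqrt(3)*(x - pi/6)/2 + 1/2

p(pi/6) = 1/2
p′(pi/6) = sqrt(3)/2
p′′(pi/6) = -1/2
p′′′(pi/6) = -sqrt(3)/2
The Taylor polynomial is Σ p^(k)(pi/6)/k! · (x - pi/6)^k.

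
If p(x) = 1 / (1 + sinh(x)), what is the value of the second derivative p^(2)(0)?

Expand as Σ (-1)^k u^k with u equal to the inner function's series.
The coefficient of x^2 in the expansion is 1, so p′′(0) = 2! * (1) = 2.

2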